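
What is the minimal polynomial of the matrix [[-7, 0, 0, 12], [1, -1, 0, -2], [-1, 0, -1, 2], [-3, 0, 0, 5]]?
The characteristic polynomial factors as (x + 1)^4. The minimal polynomial is ∏(x - λ)^{k_λ} where k_λ is the size of the largest Jordan block at λ.

For λ = -1: rank(A + I) = 1, and the largest Jordan block has size 2 (the smallest k with rank((A + I)^k) = rank((A + I)^(k+1))).

So m_A(x) = (x + 1)^2.

m_A(x) = (x + 1)^2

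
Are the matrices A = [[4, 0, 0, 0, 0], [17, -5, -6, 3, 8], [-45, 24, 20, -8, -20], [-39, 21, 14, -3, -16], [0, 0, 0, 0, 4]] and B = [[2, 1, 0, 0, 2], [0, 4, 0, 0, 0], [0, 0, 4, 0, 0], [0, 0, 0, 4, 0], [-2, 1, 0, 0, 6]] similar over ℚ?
Both have characteristic polynomial (x - 4)^5 and minimal polynomial (x - 4)^2. But rank(A - 4I) = 2 for A while rank(B - 4I) = 1 for B, so the number of Jordan blocks at λ = 4 differs. A and B are not similar.

No.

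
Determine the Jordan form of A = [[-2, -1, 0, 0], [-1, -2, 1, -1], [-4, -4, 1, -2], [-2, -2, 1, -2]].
J = [[-2, 0, 0, 0], [0, -1, 1, 0], [0, 0, -1, 0], [0, 0, 0, -1]]

The characteristic polynomial is det(xI - A) = (x + 1)^3(x + 2), so the eigenvalues are -2 (algebraic multiplicity 1), -1 (algebraic multiplicity 3).

For λ = -2: algebraic multiplicity 1 gives one 1×1 block.

For λ = -1: rank(A + I) = 2, rank((A + I)^2) = 1. The eigenspace has dimension 4 - 2 = 2, so there are 2 Jordan blocks; the rank sequence gives block sizes [2, 1].

Assembling the blocks gives the Jordan form J above.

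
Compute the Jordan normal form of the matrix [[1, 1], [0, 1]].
The characteristic polynomial is det(xI - A) = (x - 1)^2, so the eigenvalues are 1 (algebraic multiplicity 2).

For λ = 1: rank(A - I) = 1, rank((A - I)^2) = 0. The eigenspace has dimension 2 - 1 = 1, so there is 1 Jordan block; the rank sequence gives block sizes [2].

Assembling the blocks gives the Jordan form J above.

J = [[1, 1], [0, 1]]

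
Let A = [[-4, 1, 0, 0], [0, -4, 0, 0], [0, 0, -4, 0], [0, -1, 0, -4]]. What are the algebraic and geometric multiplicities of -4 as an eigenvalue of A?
The characteristic polynomial is (x + 4)^4, so the factor x + 4 appears with exponent 4: the algebraic multiplicity is 4.

rank(A + 4I) = 1, so the eigenspace has dimension 4 - 1 = 3: the geometric multiplicity is 3.

Since 3 < 4, A is not diagonalizable.

algebraic multiplicity 4, geometric multiplicity 3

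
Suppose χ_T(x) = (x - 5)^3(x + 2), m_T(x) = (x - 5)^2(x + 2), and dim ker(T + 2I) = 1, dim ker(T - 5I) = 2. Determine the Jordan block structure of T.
λ = -2: algebraic multiplicity 1 (exponent in χ_T), largest block size 1 (exponent in m_T), 1 block (geometric multiplicity). This forces block sizes [1].
λ = 5: algebraic multiplicity 3 (exponent in χ_T), largest block size 2 (exponent in m_T), 2 blocks (geometric multiplicity). These force block sizes [2, 1].

Jordan blocks: (-2, 1), (5, 2), (5, 1)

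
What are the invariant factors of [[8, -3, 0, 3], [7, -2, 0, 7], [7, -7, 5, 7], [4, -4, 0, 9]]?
The Jordan structure of A has elementary divisors (x - 5)^2, (x - 5), (x - 5). Arranging the block sizes at each eigenvalue in decreasing order and taking row products gives the invariant factors.

Invariant factors (smallest first, each dividing the next): x - 5, x - 5, (x - 5)^2.

Check: the last factor (x - 5)^2 is the minimal polynomial, and the product (x - 5)^4 is the characteristic polynomial.

x - 5, x - 5, (x - 5)^2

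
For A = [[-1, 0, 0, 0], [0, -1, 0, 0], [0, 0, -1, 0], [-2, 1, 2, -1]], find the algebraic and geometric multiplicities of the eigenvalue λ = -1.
The characteristic polynomial is (x + 1)^4, so the factor x + 1 appears with exponent 4: the algebraic multiplicity is 4.

rank(A + I) = 1, so the eigenspace has dimension 4 - 1 = 3: the geometric multiplicity is 3.

Since 3 < 4, A is not diagonalizable.

algebraic multiplicity 4, geometric multiplicity 3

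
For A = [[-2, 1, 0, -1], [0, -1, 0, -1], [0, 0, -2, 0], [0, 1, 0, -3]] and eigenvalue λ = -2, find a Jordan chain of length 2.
v_1 = [[0, 1, 1, 0]]^T, v_2 = [[1, 1, 0, 1]]^T

We seek v_1 ∈ ker((A + 2I)^2) \ ker(A + 2I), then set v_{i+1} = (A + 2I) v_i.

One such chain is v_1 = [[0, 1, 1, 0]]^T, v_2 = [[1, 1, 0, 1]]^T. Check: (A + 2I) v_2 = [[0, 0, 0, 0]]^T = 0.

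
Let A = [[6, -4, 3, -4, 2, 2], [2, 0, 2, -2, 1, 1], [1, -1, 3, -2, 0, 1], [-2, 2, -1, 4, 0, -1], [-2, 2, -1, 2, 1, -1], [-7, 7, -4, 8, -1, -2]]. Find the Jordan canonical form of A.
J = [[2, 1, 0, 0, 0, 0], [0, 2, 1, 0, 0, 0], [0, 0, 2, 0, 0, 0], [0, 0, 0, 2, 1, 0], [0, 0, 0, 0, 2, 1], [0, 0, 0, 0, 0, 2]]

The characteristic polynomial is det(xI - A) = (x - 2)^6, so the eigenvalues are 2 (algebraic multiplicity 6).

For λ = 2: rank(A - 2I) = 4, rank((A - 2I)^2) = 2, rank((A - 2I)^3) = 0. The eigenspace has dimension 6 - 4 = 2, so there are 2 Jordan blocks; the rank sequence gives block sizes [3, 3].

Assembling the blocks gives the Jordan form J above.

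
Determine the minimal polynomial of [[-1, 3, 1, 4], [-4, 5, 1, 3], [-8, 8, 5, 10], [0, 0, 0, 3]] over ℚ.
The characteristic polynomial factors as (x - 3)^4. The minimal polynomial is ∏(x - λ)^{k_λ} where k_λ is the size of the largest Jordan block at λ.

For λ = 3: rank(A - 3I) = 2, and the largest Jordan block has size 3 (the smallest k with rank((A - 3I)^k) = rank((A - 3I)^(k+1))).

So m_A(x) = (x - 3)^3.

m_A(x) = (x - 3)^3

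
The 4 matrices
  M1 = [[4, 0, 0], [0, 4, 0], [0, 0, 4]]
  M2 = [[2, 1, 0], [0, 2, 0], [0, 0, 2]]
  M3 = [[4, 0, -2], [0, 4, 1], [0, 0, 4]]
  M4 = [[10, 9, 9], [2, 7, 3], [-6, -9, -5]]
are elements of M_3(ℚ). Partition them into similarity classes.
3 classes: {M1}, {M2}, {M3, M4}

Characteristic polynomials: χ_{M1} = (x - 4)^3, χ_{M2} = (x - 2)^3, χ_{M3} = (x - 4)^3, χ_{M4} = (x - 4)^3.

{M1}: invariant factors x - 4, x - 4, x - 4.

{M2}: invariant factors x - 2, (x - 2)^2.

{M3, M4}: invariant factors x - 4, (x - 4)^2.

Matrices are similar if and only if their invariant-factor lists agree; the partition into similarity classes is {M1}, {M2}, {M3, M4}.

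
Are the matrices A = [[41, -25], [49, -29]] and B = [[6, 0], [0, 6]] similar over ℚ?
No.

Both have characteristic polynomial (x - 6)^2, but the minimal polynomial of A is (x - 6)^2 while the minimal polynomial of B is x - 6. The minimal polynomial is a similarity invariant, so A and B are not similar.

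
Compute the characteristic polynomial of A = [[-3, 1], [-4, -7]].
xI - A = [[x + 3, -1], [4, x + 7]].

Expanding det(xI - A) along the first row:
det(xI - A) = + (x + 3)·det([[x + 7]]) - (-1)·det([[4]]).

Evaluating gives χ_A(x) = x^2 + 10x + 25 = (x + 5)^2.

χ_A(x) = (x + 5)^2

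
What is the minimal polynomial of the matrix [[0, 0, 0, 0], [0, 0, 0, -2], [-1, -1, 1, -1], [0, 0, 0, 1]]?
m_A(x) = x(x - 1)^2

The characteristic polynomial factors as x^2(x - 1)^2. The minimal polynomial is ∏(x - λ)^{k_λ} where k_λ is the size of the largest Jordan block at λ.

For λ = 0: rank(A) = 2, and the largest Jordan block has size 1 (the smallest k with rank(A^k) = rank(A^(k+1))).
For λ = 1: rank(A - I) = 3, and the largest Jordan block has size 2 (the smallest k with rank((A - I)^k) = rank((A - I)^(k+1))).

So m_A(x) = x(x - 1)^2.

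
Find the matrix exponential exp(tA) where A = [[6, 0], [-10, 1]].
e^{tA} = [[e^{6*t}, 0], [2*(1 - e^{5*t})*e^{t}, e^{t}]]

A has Jordan form J = [[1, 0], [0, 6]] with A = PJP^{-1}, so e^{tA} = P e^{tJ} P^{-1}.

For a Jordan block J_k(λ), e^{tJ_k(λ)} = e^{λt} · (I + tN + t^2 N^2/2! + ... + t^{k-1} N^{k-1}/(k-1)!) where N is the nilpotent superdiagonal part.

Assembling the blocks and conjugating back gives the entries of e^{tA} as shown above.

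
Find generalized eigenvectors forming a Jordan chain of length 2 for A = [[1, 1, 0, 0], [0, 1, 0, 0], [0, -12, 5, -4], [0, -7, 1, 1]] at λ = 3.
v_1 = [[0, 0, 1, 0]]^T, v_2 = [[0, 0, 2, 1]]^T

We seek v_1 ∈ ker((A - 3I)^2) \ ker(A - 3I), then set v_{i+1} = (A - 3I) v_i.

One such chain is v_1 = [[0, 0, 1, 0]]^T, v_2 = [[0, 0, 2, 1]]^T. Check: (A - 3I) v_2 = [[0, 0, 0, 0]]^T = 0.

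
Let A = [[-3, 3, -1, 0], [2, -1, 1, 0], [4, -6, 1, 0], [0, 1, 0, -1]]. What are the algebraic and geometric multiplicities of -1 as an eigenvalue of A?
The characteristic polynomial is (x + 1)^4, so the factor x + 1 appears with exponent 4: the algebraic multiplicity is 4.

rank(A + I) = 2, so the eigenspace has dimension 4 - 2 = 2: the geometric multiplicity is 2.

Since 2 < 4, A is not diagonalizable.

algebraic multiplicity 4, geometric multiplicity 2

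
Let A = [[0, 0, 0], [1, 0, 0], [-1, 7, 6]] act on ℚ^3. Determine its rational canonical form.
R = [[0, 0, 0], [1, 0, 0], [0, 1, 6]]

The invariant factors of A (the non-unit diagonal entries of the Smith normal form of xI - A over ℚ[x]) are x^2(x - 6), each dividing the next. The characteristic polynomial is their product, x^2(x - 6).

The rational canonical form is the block-diagonal matrix of companion matrices C(f_i):
R = [[0, 0, 0], [1, 0, 0], [0, 1, 6]].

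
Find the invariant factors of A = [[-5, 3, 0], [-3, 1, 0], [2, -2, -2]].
x + 2, (x + 2)^2

The Jordan structure of A has elementary divisors (x + 2)^2, (x + 2). Arranging the block sizes at each eigenvalue in decreasing order and taking row products gives the invariant factors.

Invariant factors (smallest first, each dividing the next): x + 2, (x + 2)^2.

Check: the last factor (x + 2)^2 is the minimal polynomial, and the product (x + 2)^3 is the characteristic polynomial.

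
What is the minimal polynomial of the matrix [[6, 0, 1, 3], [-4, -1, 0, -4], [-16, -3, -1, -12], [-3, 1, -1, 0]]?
The characteristic polynomial factors as (x - 1)^4. The minimal polynomial is ∏(x - λ)^{k_λ} where k_λ is the size of the largest Jordan block at λ.

For λ = 1: rank(A - I) = 2, and the largest Jordan block has size 2 (the smallest k with rank((A - I)^k) = rank((A - I)^(k+1))).

So m_A(x) = (x - 1)^2.

m_A(x) = (x - 1)^2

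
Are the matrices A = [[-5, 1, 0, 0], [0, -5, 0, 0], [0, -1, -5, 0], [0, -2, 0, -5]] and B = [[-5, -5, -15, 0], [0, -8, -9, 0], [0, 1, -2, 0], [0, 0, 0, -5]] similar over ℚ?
Two matrices over a field are similar if and only if they have the same invariant factors.

Both A and B have characteristic polynomial (x + 5)^4 and minimal polynomial (x + 5)^2. Computing further, both have invariant factors x + 5, x + 5, (x + 5)^2. Hence A and B are similar.

Yes.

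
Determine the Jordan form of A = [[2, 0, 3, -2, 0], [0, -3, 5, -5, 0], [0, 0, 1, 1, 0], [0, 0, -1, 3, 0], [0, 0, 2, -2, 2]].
J = [[-3, 0, 0, 0, 0], [0, 2, 1, 0, 0], [0, 0, 2, 1, 0], [0, 0, 0, 2, 0], [0, 0, 0, 0, 2]]

The characteristic polynomial is det(xI - A) = (x - 2)^4(x + 3), so the eigenvalues are -3 (algebraic multiplicity 1), 2 (algebraic multiplicity 4).

For λ = -3: algebraic multiplicity 1 gives one 1×1 block.

For λ = 2: rank(A - 2I) = 3, rank((A - 2I)^2) = 2, rank((A - 2I)^3) = 1. The eigenspace has dimension 5 - 3 = 2, so there are 2 Jordan blocks; the rank sequence gives block sizes [3, 1].

Assembling the blocks gives the Jordan form J above.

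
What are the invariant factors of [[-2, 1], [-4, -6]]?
The Jordan structure of A has elementary divisors (x + 4)^2. Arranging the block sizes at each eigenvalue in decreasing order and taking row products gives the invariant factors.

Invariant factors (smallest first, each dividing the next): (x + 4)^2.

Check: the last factor (x + 4)^2 is the minimal polynomial, and the product (x + 4)^2 is the characteristic polynomial.

(x + 4)^2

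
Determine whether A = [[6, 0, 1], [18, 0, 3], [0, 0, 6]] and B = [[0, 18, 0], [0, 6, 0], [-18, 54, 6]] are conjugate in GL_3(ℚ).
Both have characteristic polynomial x(x - 6)^2, but the minimal polynomial of A is x(x - 6)^2 while the minimal polynomial of B is x(x - 6). The minimal polynomial is a similarity invariant, so A and B are not similar.

No.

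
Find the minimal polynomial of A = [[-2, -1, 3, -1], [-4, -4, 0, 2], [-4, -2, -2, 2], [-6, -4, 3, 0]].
The characteristic polynomial factors as (x + 2)^4. The minimal polynomial is ∏(x - λ)^{k_λ} where k_λ is the size of the largest Jordan block at λ.

For λ = -2: rank(A + 2I) = 2, and the largest Jordan block has size 3 (the smallest k with rank((A + 2I)^k) = rank((A + 2I)^(k+1))).

So m_A(x) = (x + 2)^3.

m_A(x) = (x + 2)^3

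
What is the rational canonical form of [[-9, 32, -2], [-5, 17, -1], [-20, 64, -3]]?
R = [[1, 0, 0], [0, 0, -3], [0, 1, 4]]

The invariant factors of A (the non-unit diagonal entries of the Smith normal form of xI - A over ℚ[x]) are x - 1, (x - 3)(x - 1), each dividing the next. The characteristic polynomial is their product, (x - 3)(x - 1)^2.

The rational canonical form is the block-diagonal matrix of companion matrices C(f_i):
R = [[1, 0, 0], [0, 0, -3], [0, 1, 4]].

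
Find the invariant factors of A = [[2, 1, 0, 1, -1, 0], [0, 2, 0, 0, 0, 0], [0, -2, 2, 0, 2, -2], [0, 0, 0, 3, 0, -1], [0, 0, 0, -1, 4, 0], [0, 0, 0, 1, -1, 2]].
The Jordan structure of A has elementary divisors (x - 2)^2, (x - 2), (x - 3)^3. Arranging the block sizes at each eigenvalue in decreasing order and taking row products gives the invariant factors.

Invariant factors (smallest first, each dividing the next): x - 2, (x - 3)^3(x - 2)^2.

Check: the last factor (x - 3)^3(x - 2)^2 is the minimal polynomial, and the product (x - 3)^3(x - 2)^3 is the characteristic polynomial.

x - 2, (x - 3)^3(x - 2)^2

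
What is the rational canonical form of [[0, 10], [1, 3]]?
The invariant factors of A (the non-unit diagonal entries of the Smith normal form of xI - A over ℚ[x]) are (x - 5)(x + 2), each dividing the next. The characteristic polynomial is their product, (x - 5)(x + 2).

The rational canonical form is the block-diagonal matrix of companion matrices C(f_i):
R = [[0, 10], [1, 3]].

R = [[0, 10], [1, 3]]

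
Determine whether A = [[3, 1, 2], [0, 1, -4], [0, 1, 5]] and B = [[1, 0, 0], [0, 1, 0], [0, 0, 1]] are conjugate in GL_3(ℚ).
trace(A) = 9 but trace(B) = 3. The trace is a similarity invariant, so A and B are not similar.

No.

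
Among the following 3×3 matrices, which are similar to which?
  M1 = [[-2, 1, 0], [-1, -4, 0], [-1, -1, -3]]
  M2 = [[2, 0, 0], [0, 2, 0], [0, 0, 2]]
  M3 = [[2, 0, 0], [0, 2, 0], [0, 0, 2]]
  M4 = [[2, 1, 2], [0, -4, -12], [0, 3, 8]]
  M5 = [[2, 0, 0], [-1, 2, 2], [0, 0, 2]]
Characteristic polynomials: χ_{M1} = (x + 3)^3, χ_{M2} = (x - 2)^3, χ_{M3} = (x - 2)^3, χ_{M4} = (x - 2)^3, χ_{M5} = (x - 2)^3.

{M1}: invariant factors x + 3, (x + 3)^2.

{M2, M3}: invariant factors x - 2, x - 2, x - 2.

{M4, M5}: invariant factors x - 2, (x - 2)^2.

Matrices are similar if and only if their invariant-factor lists agree; the partition into similarity classes is {M1}, {M2, M3}, {M4, M5}.

3 classes: {M1}, {M2, M3}, {M4, M5}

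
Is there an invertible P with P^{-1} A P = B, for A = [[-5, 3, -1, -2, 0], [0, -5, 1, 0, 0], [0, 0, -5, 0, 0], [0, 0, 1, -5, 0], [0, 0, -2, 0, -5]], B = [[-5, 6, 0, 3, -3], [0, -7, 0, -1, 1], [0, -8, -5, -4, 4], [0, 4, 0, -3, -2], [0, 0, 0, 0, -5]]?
No.

Both have characteristic polynomial (x + 5)^5, but the minimal polynomial of A is (x + 5)^3 while the minimal polynomial of B is (x + 5)^2. The minimal polynomial is a similarity invariant, so A and B are not similar.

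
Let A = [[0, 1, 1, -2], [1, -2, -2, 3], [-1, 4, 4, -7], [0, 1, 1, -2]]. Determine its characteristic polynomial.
xI - A = [[x, -1, -1, 2], [-1, x + 2, 2, -3], [1, -4, x - 4, 7], [0, -1, -1, x + 2]].

Expanding det(xI - A) along the first row:
det(xI - A) = + (x)·det([[x + 2, 2, -3], [-4, x - 4, 7], [-1, -1, x + 2]]) - (-1)·det([[-1, 2, -3], [1, x - 4, 7], [0, -1, x + 2]]) + (-1)·det([[-1, x + 2, -3], [1, -4, 7], [0, -1, x + 2]]) - (2)·det([[-1, x + 2, 2], [1, -4, x - 4], [0, -1, -1]]).

Evaluating gives χ_A(x) = x^4.

χ_A(x) = x^4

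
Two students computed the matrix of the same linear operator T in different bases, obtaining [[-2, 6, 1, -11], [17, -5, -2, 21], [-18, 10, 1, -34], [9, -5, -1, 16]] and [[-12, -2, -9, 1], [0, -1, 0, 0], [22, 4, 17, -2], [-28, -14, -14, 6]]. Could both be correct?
No.

Both have characteristic polynomial (x - 6)^2(x + 1)^2, but the minimal polynomial of A is (x - 6)^2(x + 1)^2 while the minimal polynomial of B is (x - 6)^2(x + 1). The minimal polynomial is a similarity invariant, so A and B are not similar.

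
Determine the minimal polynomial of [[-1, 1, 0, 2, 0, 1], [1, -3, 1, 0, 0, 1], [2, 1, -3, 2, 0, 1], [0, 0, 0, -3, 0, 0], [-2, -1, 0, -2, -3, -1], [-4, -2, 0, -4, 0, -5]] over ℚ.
The characteristic polynomial factors as (x + 3)^6. The minimal polynomial is ∏(x - λ)^{k_λ} where k_λ is the size of the largest Jordan block at λ.

For λ = -3: rank(A + 3I) = 2, and the largest Jordan block has size 3 (the smallest k with rank((A + 3I)^k) = rank((A + 3I)^(k+1))).

So m_A(x) = (x + 3)^3.

m_A(x) = (x + 3)^3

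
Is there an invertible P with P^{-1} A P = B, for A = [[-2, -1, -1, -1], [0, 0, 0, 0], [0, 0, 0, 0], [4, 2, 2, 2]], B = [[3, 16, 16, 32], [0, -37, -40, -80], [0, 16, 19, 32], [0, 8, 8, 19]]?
No.

trace(A) = 0 but trace(B) = 4. The trace is a similarity invariant, so A and B are not similar.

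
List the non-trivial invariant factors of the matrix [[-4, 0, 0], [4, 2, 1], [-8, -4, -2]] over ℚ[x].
The Jordan structure of A has elementary divisors (x + 4), x^2. Arranging the block sizes at each eigenvalue in decreasing order and taking row products gives the invariant factors.

Invariant factors (smallest first, each dividing the next): x^2(x + 4).

Check: the last factor x^2(x + 4) is the minimal polynomial, and the product x^2(x + 4) is the characteristic polynomial.

x^2(x + 4)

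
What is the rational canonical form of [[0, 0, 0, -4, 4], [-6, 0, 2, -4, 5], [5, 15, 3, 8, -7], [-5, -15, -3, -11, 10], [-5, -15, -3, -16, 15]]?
The invariant factors of A (the non-unit diagonal entries of the Smith normal form of xI - A over ℚ[x]) are x(x - 5), x(x - 5)(x + 3), each dividing the next. The characteristic polynomial is their product, x^2(x - 5)^2(x + 3).

The rational canonical form is the block-diagonal matrix of companion matrices C(f_i):
R = [[0, 0, 0, 0, 0], [1, 5, 0, 0, 0], [0, 0, 0, 0, 0], [0, 0, 1, 0, 15], [0, 0, 0, 1, 2]].

R = [[0, 0, 0, 0, 0], [1, 5, 0, 0, 0], [0, 0, 0, 0, 0], [0, 0, 1, 0, 15], [0, 0, 0, 1, 2]]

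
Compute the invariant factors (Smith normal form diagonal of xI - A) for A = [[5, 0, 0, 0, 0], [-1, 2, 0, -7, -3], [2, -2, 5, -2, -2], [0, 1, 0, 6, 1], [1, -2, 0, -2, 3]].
x - 5, (x - 5)^2(x - 3)^2

The Jordan structure of A has elementary divisors (x - 3)^2, (x - 5)^2, (x - 5). Arranging the block sizes at each eigenvalue in decreasing order and taking row products gives the invariant factors.

Invariant factors (smallest first, each dividing the next): x - 5, (x - 5)^2(x - 3)^2.

Check: the last factor (x - 5)^2(x - 3)^2 is the minimal polynomial, and the product (x - 5)^3(x - 3)^2 is the characteristic polynomial.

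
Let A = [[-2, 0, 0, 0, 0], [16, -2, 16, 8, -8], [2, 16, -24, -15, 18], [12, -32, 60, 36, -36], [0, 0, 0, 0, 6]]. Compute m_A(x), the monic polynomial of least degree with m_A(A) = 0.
m_A(x) = (x - 6)^2(x + 2)

The characteristic polynomial factors as (x - 6)^3(x + 2)^2. The minimal polynomial is ∏(x - λ)^{k_λ} where k_λ is the size of the largest Jordan block at λ.

For λ = -2: rank(A + 2I) = 3, and the largest Jordan block has size 1 (the smallest k with rank((A + 2I)^k) = rank((A + 2I)^(k+1))).
For λ = 6: rank(A - 6I) = 3, and the largest Jordan block has size 2 (the smallest k with rank((A - 6I)^k) = rank((A - 6I)^(k+1))).

So m_A(x) = (x - 6)^2(x + 2).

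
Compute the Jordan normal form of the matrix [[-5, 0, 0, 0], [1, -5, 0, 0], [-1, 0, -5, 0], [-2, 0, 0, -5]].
J = [[-5, 1, 0, 0], [0, -5, 0, 0], [0, 0, -5, 0], [0, 0, 0, -5]]

The characteristic polynomial is det(xI - A) = (x + 5)^4, so the eigenvalues are -5 (algebraic multiplicity 4).

For λ = -5: rank(A + 5I) = 1, rank((A + 5I)^2) = 0. The eigenspace has dimension 4 - 1 = 3, so there are 3 Jordan blocks; the rank sequence gives block sizes [2, 1, 1].

Assembling the blocks gives the Jordan form J above.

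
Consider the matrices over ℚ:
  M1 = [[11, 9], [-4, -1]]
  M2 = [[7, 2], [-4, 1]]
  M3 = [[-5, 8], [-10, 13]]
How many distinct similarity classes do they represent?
2 classes: {M1}, {M2, M3}

Characteristic polynomials: χ_{M1} = (x - 5)^2, χ_{M2} = (x - 5)(x - 3), χ_{M3} = (x - 5)(x - 3).

{M1}: invariant factors (x - 5)^2.

{M2, M3}: invariant factors (x - 5)(x - 3).

Matrices are similar if and only if their invariant-factor lists agree; the partition into similarity classes is {M1}, {M2, M3}.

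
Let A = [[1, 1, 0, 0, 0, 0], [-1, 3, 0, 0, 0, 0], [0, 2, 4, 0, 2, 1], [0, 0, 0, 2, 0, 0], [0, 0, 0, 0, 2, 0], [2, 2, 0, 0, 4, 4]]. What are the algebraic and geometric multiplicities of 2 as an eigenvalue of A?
The characteristic polynomial is (x - 4)^2(x - 2)^4, so the factor x - 2 appears with exponent 4: the algebraic multiplicity is 4.

rank(A - 2I) = 3, so the eigenspace has dimension 6 - 3 = 3: the geometric multiplicity is 3.

Since 3 < 4, A is not diagonalizable.

algebraic multiplicity 4, geometric multiplicity 3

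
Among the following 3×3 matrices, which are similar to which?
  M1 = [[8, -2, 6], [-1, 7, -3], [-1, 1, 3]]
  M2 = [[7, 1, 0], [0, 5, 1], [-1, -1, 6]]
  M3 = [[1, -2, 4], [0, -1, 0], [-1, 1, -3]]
3 classes: {M1}, {M2}, {M3}

Characteristic polynomials: χ_{M1} = (x - 6)^3, χ_{M2} = (x - 6)^3, χ_{M3} = (x + 1)^3.

{M1}: invariant factors x - 6, (x - 6)^2.

{M2}: invariant factors (x - 6)^3.

{M3}: invariant factors x + 1, (x + 1)^2.

Matrices are similar if and only if their invariant-factor lists agree; the partition into similarity classes is {M1}, {M2}, {M3}.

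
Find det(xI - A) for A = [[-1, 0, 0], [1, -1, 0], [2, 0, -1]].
χ_A(x) = (x + 1)^3

xI - A = [[x + 1, 0, 0], [-1, x + 1, 0], [-2, 0, x + 1]].

Expanding det(xI - A) along the first row:
det(xI - A) = + (x + 1)·det([[x + 1, 0], [0, x + 1]]) - (0)·det([[-1, 0], [-2, x + 1]]) + (0)·det([[-1, x + 1], [-2, 0]]).

Evaluating gives χ_A(x) = x^3 + 3x^2 + 3x + 1 = (x + 1)^3.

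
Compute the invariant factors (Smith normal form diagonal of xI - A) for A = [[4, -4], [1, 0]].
(x - 2)^2

The Jordan structure of A has elementary divisors (x - 2)^2. Arranging the block sizes at each eigenvalue in decreasing order and taking row products gives the invariant factors.

Invariant factors (smallest first, each dividing the next): (x - 2)^2.

Check: the last factor (x - 2)^2 is the minimal polynomial, and the product (x - 2)^2 is the characteristic polynomial.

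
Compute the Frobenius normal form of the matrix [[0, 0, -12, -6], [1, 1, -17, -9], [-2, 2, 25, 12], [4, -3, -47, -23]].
The invariant factors of A (the non-unit diagonal entries of the Smith normal form of xI - A over ℚ[x]) are (x - 3)(x^3 - 2x - 2), each dividing the next. The characteristic polynomial is their product, (x - 3)(x^3 - 2x - 2).

The rational canonical form is the block-diagonal matrix of companion matrices C(f_i):
R = [[0, 0, 0, -6], [1, 0, 0, -4], [0, 1, 0, 2], [0, 0, 1, 3]].

Note the characteristic polynomial does not split into linear factors over ℚ, so A has no Jordan form over ℚ; the rational canonical form exists over any field.

R = [[0, 0, 0, -6], [1, 0, 0, -4], [0, 1, 0, 2], [0, 0, 1, 3]]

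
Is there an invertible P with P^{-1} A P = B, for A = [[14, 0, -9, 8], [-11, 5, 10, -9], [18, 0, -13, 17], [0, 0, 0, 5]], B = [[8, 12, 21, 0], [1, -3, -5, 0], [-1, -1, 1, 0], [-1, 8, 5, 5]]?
No.

Both have characteristic polynomial (x - 5)^3(x + 4), but the minimal polynomial of A is (x - 5)^3(x + 4) while the minimal polynomial of B is (x - 5)^2(x + 4). The minimal polynomial is a similarity invariant, so A and B are not similar.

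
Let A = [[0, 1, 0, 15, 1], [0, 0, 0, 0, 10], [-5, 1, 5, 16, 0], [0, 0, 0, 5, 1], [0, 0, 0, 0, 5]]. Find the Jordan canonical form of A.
J = [[0, 1, 0, 0, 0], [0, 0, 0, 0, 0], [0, 0, 5, 1, 0], [0, 0, 0, 5, 1], [0, 0, 0, 0, 5]]

The characteristic polynomial is det(xI - A) = x^2(x - 5)^3, so the eigenvalues are 0 (algebraic multiplicity 2), 5 (algebraic multiplicity 3).

For λ = 0: rank(A) = 4, rank(A^2) = 3. The eigenspace has dimension 5 - 4 = 1, so there is 1 Jordan block; the rank sequence gives block sizes [2].

For λ = 5: rank(A - 5I) = 4, rank((A - 5I)^2) = 3, rank((A - 5I)^3) = 2. The eigenspace has dimension 5 - 4 = 1, so there is 1 Jordan block; the rank sequence gives block sizes [3].

Assembling the blocks gives the Jordan form J above.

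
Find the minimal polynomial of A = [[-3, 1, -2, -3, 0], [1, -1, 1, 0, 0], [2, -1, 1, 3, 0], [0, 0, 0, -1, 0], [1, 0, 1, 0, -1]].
m_A(x) = (x + 1)^3

The characteristic polynomial factors as (x + 1)^5. The minimal polynomial is ∏(x - λ)^{k_λ} where k_λ is the size of the largest Jordan block at λ.

For λ = -1: rank(A + I) = 2, and the largest Jordan block has size 3 (the smallest k with rank((A + I)^k) = rank((A + I)^(k+1))).

So m_A(x) = (x + 1)^3.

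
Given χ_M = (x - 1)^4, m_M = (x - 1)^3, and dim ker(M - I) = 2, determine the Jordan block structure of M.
λ = 1: algebraic multiplicity 4 (exponent in χ_M), largest block size 3 (exponent in m_M), 2 blocks (geometric multiplicity). These force block sizes [3, 1].

Jordan blocks: (1, 3), (1, 1)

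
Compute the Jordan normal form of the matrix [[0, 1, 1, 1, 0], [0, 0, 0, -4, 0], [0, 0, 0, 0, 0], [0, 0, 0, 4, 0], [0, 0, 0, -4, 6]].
J = [[0, 1, 0, 0, 0], [0, 0, 0, 0, 0], [0, 0, 0, 0, 0], [0, 0, 0, 4, 0], [0, 0, 0, 0, 6]]

The characteristic polynomial is det(xI - A) = x^3(x - 6)(x - 4), so the eigenvalues are 0 (algebraic multiplicity 3), 4 (algebraic multiplicity 1), 6 (algebraic multiplicity 1).

For λ = 0: rank(A) = 3, rank(A^2) = 2. The eigenspace has dimension 5 - 3 = 2, so there are 2 Jordan blocks; the rank sequence gives block sizes [2, 1].

For λ = 4: algebraic multiplicity 1 gives one 1×1 block.

For λ = 6: algebraic multiplicity 1 gives one 1×1 block.

Assembling the blocks gives the Jordan form J above.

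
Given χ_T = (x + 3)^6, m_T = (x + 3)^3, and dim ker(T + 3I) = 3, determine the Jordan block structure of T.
λ = -3: algebraic multiplicity 6 (exponent in χ_T), largest block size 3 (exponent in m_T), 3 blocks (geometric multiplicity). These force block sizes [3, 2, 1].

Jordan blocks: (-3, 3), (-3, 2), (-3, 1)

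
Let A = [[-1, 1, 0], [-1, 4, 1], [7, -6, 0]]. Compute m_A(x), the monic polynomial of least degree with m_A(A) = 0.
The characteristic polynomial factors as (x - 1)^3. The minimal polynomial is ∏(x - λ)^{k_λ} where k_λ is the size of the largest Jordan block at λ.

For λ = 1: rank(A - I) = 2, and the largest Jordan block has size 3 (the smallest k with rank((A - I)^k) = rank((A - I)^(k+1))).

So m_A(x) = (x - 1)^3.

m_A(x) = (x - 1)^3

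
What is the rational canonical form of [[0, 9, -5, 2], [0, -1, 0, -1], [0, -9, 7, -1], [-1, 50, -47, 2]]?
R = [[0, 0, 0, -9], [1, 0, 0, -24], [0, 1, 0, -10], [0, 0, 1, 8]]

The invariant factors of A (the non-unit diagonal entries of the Smith normal form of xI - A over ℚ[x]) are (x^2 - 4x - 3)^2, each dividing the next. The characteristic polynomial is their product, (x^2 - 4x - 3)^2.

The rational canonical form is the block-diagonal matrix of companion matrices C(f_i):
R = [[0, 0, 0, -9], [1, 0, 0, -24], [0, 1, 0, -10], [0, 0, 1, 8]].

Note the characteristic polynomial does not split into linear factors over ℚ, so A has no Jordan form over ℚ; the rational canonical form exists over any field.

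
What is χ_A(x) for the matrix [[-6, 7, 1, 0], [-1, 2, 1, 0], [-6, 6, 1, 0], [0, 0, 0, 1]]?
xI - A = [[x + 6, -7, -1, 0], [1, x - 2, -1, 0], [6, -6, x - 1, 0], [0, 0, 0, x - 1]].

Expanding det(xI - A) along the first row:
det(xI - A) = + (x + 6)·det([[x - 2, -1, 0], [-6, x - 1, 0], [0, 0, x - 1]]) - (-7)·det([[1, -1, 0], [6, x - 1, 0], [0, 0, x - 1]]) + (-1)·det([[1, x - 2, 0], [6, -6, 0], [0, 0, x - 1]]) - (0)·det([[1, x - 2, -1], [6, -6, x - 1], [0, 0, 0]]).

Evaluating gives χ_A(x) = x^4 + 2x^3 - 12x^2 + 14x - 5 = (x - 1)^3(x + 5).

χ_A(x) = (x - 1)^3(x + 5)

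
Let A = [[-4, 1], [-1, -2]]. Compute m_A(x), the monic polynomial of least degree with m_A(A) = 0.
The characteristic polynomial factors as (x + 3)^2. The minimal polynomial is ∏(x - λ)^{k_λ} where k_λ is the size of the largest Jordan block at λ.

For λ = -3: rank(A + 3I) = 1, and the largest Jordan block has size 2 (the smallest k with rank((A + 3I)^k) = rank((A + 3I)^(k+1))).

So m_A(x) = (x + 3)^2.

m_A(x) = (x + 3)^2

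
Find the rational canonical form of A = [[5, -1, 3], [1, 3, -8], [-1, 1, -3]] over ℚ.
The invariant factors of A (the non-unit diagonal entries of the Smith normal form of xI - A over ℚ[x]) are (x - 4)(x^2 - x - 1), each dividing the next. The characteristic polynomial is their product, (x - 4)(x^2 - x - 1).

The rational canonical form is the block-diagonal matrix of companion matrices C(f_i):
R = [[0, 0, -4], [1, 0, -3], [0, 1, 5]].

Note the characteristic polynomial does not split into linear factors over ℚ, so A has no Jordan form over ℚ; the rational canonical form exists over any field.

R = [[0, 0, -4], [1, 0, -3], [0, 1, 5]]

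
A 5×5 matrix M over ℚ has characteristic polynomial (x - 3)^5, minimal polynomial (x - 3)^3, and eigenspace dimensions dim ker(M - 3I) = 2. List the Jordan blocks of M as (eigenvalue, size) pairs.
Jordan blocks: (3, 3), (3, 2)

λ = 3: algebraic multiplicity 5 (exponent in χ_M), largest block size 3 (exponent in m_M), 2 blocks (geometric multiplicity). These force block sizes [3, 2].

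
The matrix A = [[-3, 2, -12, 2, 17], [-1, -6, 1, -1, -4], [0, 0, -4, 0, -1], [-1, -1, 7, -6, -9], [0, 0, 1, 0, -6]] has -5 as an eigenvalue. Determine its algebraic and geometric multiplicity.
algebraic multiplicity 5, geometric multiplicity 2

The characteristic polynomial is (x + 5)^5, so the factor x + 5 appears with exponent 5: the algebraic multiplicity is 5.

rank(A + 5I) = 3, so the eigenspace has dimension 5 - 3 = 2: the geometric multiplicity is 2.

Since 2 < 5, A is not diagonalizable.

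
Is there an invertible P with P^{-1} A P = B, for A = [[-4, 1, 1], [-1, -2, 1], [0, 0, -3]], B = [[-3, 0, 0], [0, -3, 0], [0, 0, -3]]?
Both have characteristic polynomial (x + 3)^3, but the minimal polynomial of A is (x + 3)^2 while the minimal polynomial of B is x + 3. The minimal polynomial is a similarity invariant, so A and B are not similar.

No.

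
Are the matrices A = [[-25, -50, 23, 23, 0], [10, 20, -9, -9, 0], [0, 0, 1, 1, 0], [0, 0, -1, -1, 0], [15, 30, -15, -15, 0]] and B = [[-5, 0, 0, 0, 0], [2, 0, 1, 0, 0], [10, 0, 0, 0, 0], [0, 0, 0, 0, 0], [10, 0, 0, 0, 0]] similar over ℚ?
Two matrices over a field are similar if and only if they have the same invariant factors.

Both A and B have characteristic polynomial x^4(x + 5) and minimal polynomial x^2(x + 5). Computing further, both have invariant factors x, x, x^2(x + 5). Hence A and B are similar.

Yes.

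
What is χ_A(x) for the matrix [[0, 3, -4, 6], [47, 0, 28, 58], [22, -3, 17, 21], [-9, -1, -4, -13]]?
xI - A = [[x, -3, 4, -6], [-47, x, -28, -58], [-22, 3, x - 17, -21], [9, 1, 4, x + 13]].

Expanding det(xI - A) along the first row:
det(xI - A) = + (x)·det([[x, -28, -58], [3, x - 17, -21], [1, 4, x + 13]]) - (-3)·det([[-47, -28, -58], [-22, x - 17, -21], [9, 4, x + 13]]) + (4)·det([[-47, x, -58], [-22, 3, -21], [9, 1, x + 13]]) - (-6)·det([[-47, x, -28], [-22, 3, x - 17], [9, 1, 4]]).

Evaluating gives χ_A(x) = x^4 - 4x^3 + 6x^2 - 4x + 1 = (x - 1)^4.

χ_A(x) = (x - 1)^4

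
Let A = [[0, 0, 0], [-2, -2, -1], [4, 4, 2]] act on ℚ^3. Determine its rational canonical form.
R = [[0, 0, 0], [0, 0, 0], [0, 1, 0]]

The invariant factors of A (the non-unit diagonal entries of the Smith normal form of xI - A over ℚ[x]) are x, x^2, each dividing the next. The characteristic polynomial is their product, x^3.

The rational canonical form is the block-diagonal matrix of companion matrices C(f_i):
R = [[0, 0, 0], [0, 0, 0], [0, 1, 0]].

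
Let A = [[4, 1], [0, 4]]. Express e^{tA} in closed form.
A has Jordan form J = [[4, 1], [0, 4]] with A = PJP^{-1}, so e^{tA} = P e^{tJ} P^{-1}.

For a Jordan block J_k(λ), e^{tJ_k(λ)} = e^{λt} · (I + tN + t^2 N^2/2! + ... + t^{k-1} N^{k-1}/(k-1)!) where N is the nilpotent superdiagonal part.

Assembling the blocks and conjugating back gives the entries of e^{tA} as shown above.

e^{tA} = [[e^{4*t}, t*e^{4*t}], [0, e^{4*t}]]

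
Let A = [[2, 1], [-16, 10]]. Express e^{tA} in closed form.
A has Jordan form J = [[6, 1], [0, 6]] with A = PJP^{-1}, so e^{tA} = P e^{tJ} P^{-1}.

For a Jordan block J_k(λ), e^{tJ_k(λ)} = e^{λt} · (I + tN + t^2 N^2/2! + ... + t^{k-1} N^{k-1}/(k-1)!) where N is the nilpotent superdiagonal part.

Assembling the blocks and conjugating back gives the entries of e^{tA} as shown above.

e^{tA} = [[(1 - 4*t)*e^{6*t}, t*e^{6*t}], [-16*t*e^{6*t}, (4*t + 1)*e^{6*t}]]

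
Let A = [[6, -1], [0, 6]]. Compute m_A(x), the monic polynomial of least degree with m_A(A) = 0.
m_A(x) = (x - 6)^2

The characteristic polynomial factors as (x - 6)^2. The minimal polynomial is ∏(x - λ)^{k_λ} where k_λ is the size of the largest Jordan block at λ.

For λ = 6: rank(A - 6I) = 1, and the largest Jordan block has size 2 (the smallest k with rank((A - 6I)^k) = rank((A - 6I)^(k+1))).

So m_A(x) = (x - 6)^2.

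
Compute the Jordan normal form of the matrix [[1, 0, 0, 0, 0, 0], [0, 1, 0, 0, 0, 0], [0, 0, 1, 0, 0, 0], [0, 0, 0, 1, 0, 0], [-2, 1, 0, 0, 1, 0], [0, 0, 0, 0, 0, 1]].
The characteristic polynomial is det(xI - A) = (x - 1)^6, so the eigenvalues are 1 (algebraic multiplicity 6).

For λ = 1: rank(A - I) = 1, rank((A - I)^2) = 0. The eigenspace has dimension 6 - 1 = 5, so there are 5 Jordan blocks; the rank sequence gives block sizes [2, 1, 1, 1, 1].

Assembling the blocks gives the Jordan form J above.

J = [[1, 1, 0, 0, 0, 0], [0, 1, 0, 0, 0, 0], [0, 0, 1, 0, 0, 0], [0, 0, 0, 1, 0, 0], [0, 0, 0, 0, 1, 0], [0, 0, 0, 0, 0, 1]]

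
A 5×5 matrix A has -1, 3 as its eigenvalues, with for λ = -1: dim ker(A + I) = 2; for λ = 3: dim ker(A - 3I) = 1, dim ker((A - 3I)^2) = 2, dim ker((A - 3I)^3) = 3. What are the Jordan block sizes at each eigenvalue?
λ = -1: successive nullity increments [2] count blocks of size ≥ k; block sizes are [1, 1].
λ = 3: successive nullity increments [1, 1, 1] count blocks of size ≥ k; block sizes are [3].

Jordan blocks: (-1, 1), (-1, 1), (3, 3)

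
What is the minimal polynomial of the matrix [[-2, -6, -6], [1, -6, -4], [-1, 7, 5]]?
m_A(x) = (x - 1)(x + 2)^2

The characteristic polynomial factors as (x - 1)(x + 2)^2. The minimal polynomial is ∏(x - λ)^{k_λ} where k_λ is the size of the largest Jordan block at λ.

For λ = -2: rank(A + 2I) = 2, and the largest Jordan block has size 2 (the smallest k with rank((A + 2I)^k) = rank((A + 2I)^(k+1))).
For λ = 1: rank(A - I) = 2, and the largest Jordan block has size 1 (the smallest k with rank((A - I)^k) = rank((A - I)^(k+1))).

So m_A(x) = (x - 1)(x + 2)^2.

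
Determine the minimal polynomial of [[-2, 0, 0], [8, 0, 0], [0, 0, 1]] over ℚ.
The characteristic polynomial factors as x(x - 1)(x + 2). The minimal polynomial is ∏(x - λ)^{k_λ} where k_λ is the size of the largest Jordan block at λ.

For λ = -2: rank(A + 2I) = 2, and the largest Jordan block has size 1 (the smallest k with rank((A + 2I)^k) = rank((A + 2I)^(k+1))).
For λ = 0: rank(A) = 2, and the largest Jordan block has size 1 (the smallest k with rank(A^k) = rank(A^(k+1))).
For λ = 1: rank(A - I) = 2, and the largest Jordan block has size 1 (the smallest k with rank((A - I)^k) = rank((A - I)^(k+1))).

So m_A(x) = x(x - 1)(x + 2).

m_A(x) = x(x - 1)(x + 2)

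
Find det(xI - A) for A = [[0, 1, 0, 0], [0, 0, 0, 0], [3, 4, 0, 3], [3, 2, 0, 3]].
χ_A(x) = x^3(x - 3)

xI - A = [[x, -1, 0, 0], [0, x, 0, 0], [-3, -4, x, -3], [-3, -2, 0, x - 3]].

Expanding det(xI - A) along the first row:
det(xI - A) = + (x)·det([[x, 0, 0], [-4, x, -3], [-2, 0, x - 3]]) - (-1)·det([[0, 0, 0], [-3, x, -3], [-3, 0, x - 3]]) + (0)·det([[0, x, 0], [-3, -4, -3], [-3, -2, x - 3]]) - (0)·det([[0, x, 0], [-3, -4, x], [-3, -2, 0]]).

Evaluating gives χ_A(x) = x^4 - 3x^3 = x^3(x - 3).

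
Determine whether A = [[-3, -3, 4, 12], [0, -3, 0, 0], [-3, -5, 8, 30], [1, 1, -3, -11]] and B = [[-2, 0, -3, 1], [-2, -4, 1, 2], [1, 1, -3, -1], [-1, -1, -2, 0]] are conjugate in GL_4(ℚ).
Yes.

Two matrices over a field are similar if and only if they have the same invariant factors.

Both A and B have characteristic polynomial (x + 1)(x + 2)(x + 3)^2 and minimal polynomial (x + 1)(x + 2)(x + 3)^2. Computing further, both have invariant factors (x + 1)(x + 2)(x + 3)^2. Hence A and B are similar.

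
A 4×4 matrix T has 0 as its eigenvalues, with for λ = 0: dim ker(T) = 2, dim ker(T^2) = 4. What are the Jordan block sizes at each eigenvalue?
Jordan blocks: (0, 2), (0, 2)

λ = 0: successive nullity increments [2, 2] count blocks of size ≥ k; block sizes are [2, 2].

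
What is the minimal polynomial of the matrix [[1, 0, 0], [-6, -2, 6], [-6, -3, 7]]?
The characteristic polynomial factors as (x - 4)(x - 1)^2. The minimal polynomial is ∏(x - λ)^{k_λ} where k_λ is the size of the largest Jordan block at λ.

For λ = 1: rank(A - I) = 1, and the largest Jordan block has size 1 (the smallest k with rank((A - I)^k) = rank((A - I)^(k+1))).
For λ = 4: rank(A - 4I) = 2, and the largest Jordan block has size 1 (the smallest k with rank((A - 4I)^k) = rank((A - 4I)^(k+1))).

So m_A(x) = (x - 4)(x - 1).

m_A(x) = (x - 4)(x - 1)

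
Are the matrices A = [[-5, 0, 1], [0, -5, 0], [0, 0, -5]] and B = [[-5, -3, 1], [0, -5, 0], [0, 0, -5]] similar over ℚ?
Two matrices over a field are similar if and only if they have the same invariant factors.

Both A and B have characteristic polynomial (x + 5)^3 and minimal polynomial (x + 5)^2. Computing further, both have invariant factors x + 5, (x + 5)^2. Hence A and B are similar.

Yes.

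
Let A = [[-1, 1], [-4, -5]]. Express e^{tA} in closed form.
e^{tA} = [[(2*t + 1)*e^{-3*t}, t*e^{-3*t}], [-4*t*e^{-3*t}, (1 - 2*t)*e^{-3*t}]]

A has Jordan form J = [[-3, 1], [0, -3]] with A = PJP^{-1}, so e^{tA} = P e^{tJ} P^{-1}.

For a Jordan block J_k(λ), e^{tJ_k(λ)} = e^{λt} · (I + tN + t^2 N^2/2! + ... + t^{k-1} N^{k-1}/(k-1)!) where N is the nilpotent superdiagonal part.

Assembling the blocks and conjugating back gives the entries of e^{tA} as shown above.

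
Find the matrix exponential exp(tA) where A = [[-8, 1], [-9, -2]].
e^{tA} = [[(1 - 3*t)*e^{-5*t}, t*e^{-5*t}], [-9*t*e^{-5*t}, (3*t + 1)*e^{-5*t}]]

A has Jordan form J = [[-5, 1], [0, -5]] with A = PJP^{-1}, so e^{tA} = P e^{tJ} P^{-1}.

For a Jordan block J_k(λ), e^{tJ_k(λ)} = e^{λt} · (I + tN + t^2 N^2/2! + ... + t^{k-1} N^{k-1}/(k-1)!) where N is the nilpotent superdiagonal part.

Assembling the blocks and conjugating back gives the entries of e^{tA} as shown above.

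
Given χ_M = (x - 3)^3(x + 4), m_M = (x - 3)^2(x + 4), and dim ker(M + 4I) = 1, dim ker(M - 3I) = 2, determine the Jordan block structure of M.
Jordan blocks: (-4, 1), (3, 2), (3, 1)

λ = -4: algebraic multiplicity 1 (exponent in χ_M), largest block size 1 (exponent in m_M), 1 block (geometric multiplicity). This forces block sizes [1].
λ = 3: algebraic multiplicity 3 (exponent in χ_M), largest block size 2 (exponent in m_M), 2 blocks (geometric multiplicity). These force block sizes [2, 1].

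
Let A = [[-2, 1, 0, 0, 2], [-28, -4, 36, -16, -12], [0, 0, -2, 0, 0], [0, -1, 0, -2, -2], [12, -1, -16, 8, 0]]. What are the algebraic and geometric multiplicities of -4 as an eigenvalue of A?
The characteristic polynomial is (x - 2)(x + 2)^2(x + 4)^2, so the factor x + 4 appears with exponent 2: the algebraic multiplicity is 2.

rank(A + 4I) = 4, so the eigenspace has dimension 5 - 4 = 1: the geometric multiplicity is 1.

Since 1 < 2, A is not diagonalizable.

algebraic multiplicity 2, geometric multiplicity 1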